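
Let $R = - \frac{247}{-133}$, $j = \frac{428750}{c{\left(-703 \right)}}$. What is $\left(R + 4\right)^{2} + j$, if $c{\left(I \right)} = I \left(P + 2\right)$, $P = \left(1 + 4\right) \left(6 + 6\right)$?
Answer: $\frac{26129658}{1067857} \approx 24.469$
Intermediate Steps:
$P = 60$ ($P = 5 \cdot 12 = 60$)
$c{\left(I \right)} = 62 I$ ($c{\left(I \right)} = I \left(60 + 2\right) = I 62 = 62 I$)
$j = - \frac{214375}{21793}$ ($j = \frac{428750}{62 \left(-703\right)} = \frac{428750}{-43586} = 428750 \left(- \frac{1}{43586}\right) = - \frac{214375}{21793} \approx -9.8369$)
$R = \frac{13}{7}$ ($R = \left(-247\right) \left(- \frac{1}{133}\right) = \frac{13}{7} \approx 1.8571$)
$\left(R + 4\right)^{2} + j = \left(\frac{13}{7} + 4\right)^{2} - \frac{214375}{21793} = \left(\frac{41}{7}\right)^{2} - \frac{214375}{21793} = \frac{1681}{49} - \frac{214375}{21793} = \frac{26129658}{1067857}$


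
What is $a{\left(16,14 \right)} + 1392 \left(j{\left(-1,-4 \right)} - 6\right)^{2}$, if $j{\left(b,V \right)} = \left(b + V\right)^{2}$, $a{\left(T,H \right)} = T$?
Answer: $502528$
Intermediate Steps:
$j{\left(b,V \right)} = \left(V + b\right)^{2}$
$a{\left(16,14 \right)} + 1392 \left(j{\left(-1,-4 \right)} - 6\right)^{2} = 16 + 1392 \left(\left(-4 - 1\right)^{2} - 6\right)^{2} = 16 + 1392 \left(\left(-5\right)^{2} - 6\right)^{2} = 16 + 1392 \left(25 - 6\right)^{2} = 16 + 1392 \cdot 19^{2} = 16 + 1392 \cdot 361 = 16 + 502512 = 502528$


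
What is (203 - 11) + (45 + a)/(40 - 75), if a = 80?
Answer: 1319/7 ≈ 188.43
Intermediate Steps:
(203 - 11) + (45 + a)/(40 - 75) = (203 - 11) + (45 + 80)/(40 - 75) = 192 + 125/(-35) = 192 + 125*(-1/35) = 192 - 25/7 = 1319/7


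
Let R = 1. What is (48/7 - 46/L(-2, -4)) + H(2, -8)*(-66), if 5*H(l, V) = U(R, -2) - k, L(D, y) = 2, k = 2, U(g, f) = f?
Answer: 1283/35 ≈ 36.657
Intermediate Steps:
H(l, V) = -⅘ (H(l, V) = (-2 - 1*2)/5 = (-2 - 2)/5 = (⅕)*(-4) = -⅘)
(48/7 - 46/L(-2, -4)) + H(2, -8)*(-66) = (48/7 - 46/2) - ⅘*(-66) = (48*(⅐) - 46*½) + 264/5 = (48/7 - 23) + 264/5 = -113/7 + 264/5 = 1283/35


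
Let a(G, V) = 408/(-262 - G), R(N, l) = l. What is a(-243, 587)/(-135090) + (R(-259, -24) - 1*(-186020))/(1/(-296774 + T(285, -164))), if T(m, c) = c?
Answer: -23626257650890612/427785 ≈ -5.5229e+10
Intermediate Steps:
a(-243, 587)/(-135090) + (R(-259, -24) - 1*(-186020))/(1/(-296774 + T(285, -164))) = -408/(262 - 243)/(-135090) + (-24 - 1*(-186020))/(1/(-296774 - 164)) = -408/19*(-1/135090) + (-24 + 186020)/(1/(-296938)) = -408*1/19*(-1/135090) + 185996/(-1/296938) = -408/19*(-1/135090) + 185996*(-296938) = 68/427785 - 55229280248 = -23626257650890612/427785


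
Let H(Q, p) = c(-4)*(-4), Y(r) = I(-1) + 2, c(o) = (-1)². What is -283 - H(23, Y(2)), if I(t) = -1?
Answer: -279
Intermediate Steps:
c(o) = 1
Y(r) = 1 (Y(r) = -1 + 2 = 1)
H(Q, p) = -4 (H(Q, p) = 1*(-4) = -4)
-283 - H(23, Y(2)) = -283 - 1*(-4) = -283 + 4 = -279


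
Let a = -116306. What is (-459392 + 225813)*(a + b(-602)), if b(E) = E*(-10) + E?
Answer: 25901108152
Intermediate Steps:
b(E) = -9*E (b(E) = -10*E + E = -9*E)
(-459392 + 225813)*(a + b(-602)) = (-459392 + 225813)*(-116306 - 9*(-602)) = -233579*(-116306 + 5418) = -233579*(-110888) = 25901108152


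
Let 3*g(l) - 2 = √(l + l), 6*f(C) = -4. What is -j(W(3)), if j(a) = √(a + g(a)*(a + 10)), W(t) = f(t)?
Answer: -√(450 + 168*I*√3)/9 ≈ -2.4669 - 0.72811*I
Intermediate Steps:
f(C) = -⅔ (f(C) = (⅙)*(-4) = -⅔)
g(l) = ⅔ + √2*√l/3 (g(l) = ⅔ + √(l + l)/3 = ⅔ + √(2*l)/3 = ⅔ + (√2*√l)/3 = ⅔ + √2*√l/3)
W(t) = -⅔
j(a) = √(a + (10 + a)*(⅔ + √2*√a/3)) (j(a) = √(a + (⅔ + √2*√a/3)*(a + 10)) = √(a + (⅔ + √2*√a/3)*(10 + a)) = √(a + (10 + a)*(⅔ + √2*√a/3)))
-j(W(3)) = -√(60 + 15*(-⅔) + 3*√2*(-⅔)^(3/2) + 30*√2*√(-⅔))/3 = -√(60 - 10 + 3*√2*(-2*I*√6/9) + 30*√2*(I*√6/3))/3 = -√(60 - 10 - 4*I*√3/3 + 20*I*√3)/3 = -√(50 + 56*I*√3/3)/3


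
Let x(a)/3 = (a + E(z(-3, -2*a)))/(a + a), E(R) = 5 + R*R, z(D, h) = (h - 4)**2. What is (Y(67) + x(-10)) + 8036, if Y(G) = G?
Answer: -34533/20 ≈ -1726.7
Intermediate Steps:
z(D, h) = (-4 + h)**2
E(R) = 5 + R**2
x(a) = 3*(5 + a + (-4 - 2*a)**4)/(2*a) (x(a) = 3*((a + (5 + ((-4 - 2*a)**2)**2))/(a + a)) = 3*((a + (5 + (-4 - 2*a)**4))/((2*a))) = 3*((5 + a + (-4 - 2*a)**4)*(1/(2*a))) = 3*((5 + a + (-4 - 2*a)**4)/(2*a)) = 3*(5 + a + (-4 - 2*a)**4)/(2*a))
(Y(67) + x(-10)) + 8036 = (67 + (3/2)*(5 - 10 + 16*(2 - 10)**4)/(-10)) + 8036 = (67 + (3/2)*(-1/10)*(5 - 10 + 16*(-8)**4)) + 8036 = (67 + (3/2)*(-1/10)*(5 - 10 + 16*4096)) + 8036 = (67 + (3/2)*(-1/10)*(5 - 10 + 65536)) + 8036 = (67 + (3/2)*(-1/10)*65531) + 8036 = (67 - 196593/20) + 8036 = -195253/20 + 8036 = -34533/20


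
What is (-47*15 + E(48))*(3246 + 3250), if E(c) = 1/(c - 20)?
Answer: -4579448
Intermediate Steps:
E(c) = 1/(-20 + c)
(-47*15 + E(48))*(3246 + 3250) = (-47*15 + 1/(-20 + 48))*(3246 + 3250) = (-705 + 1/28)*6496 = -19739/28*6496 = -4579448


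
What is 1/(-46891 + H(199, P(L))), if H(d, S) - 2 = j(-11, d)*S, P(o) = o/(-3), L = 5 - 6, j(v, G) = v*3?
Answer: -1/46900 ≈ -2.1322e-5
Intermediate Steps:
j(v, G) = 3*v
L = -1
P(o) = -o/3 (P(o) = o*(-1/3) = -o/3)
H(d, S) = 2 - 33*S (H(d, S) = 2 + (3*(-11))*S = 2 - 33*S)
1/(-46891 + H(199, P(L))) = 1/(-46891 + (2 - (-11)*(-1))) = 1/(-46891 + (2 - 33*1/3)) = 1/(-46891 + (2 - 11)) = 1/(-46891 - 9) = 1/(-46900) = -1/46900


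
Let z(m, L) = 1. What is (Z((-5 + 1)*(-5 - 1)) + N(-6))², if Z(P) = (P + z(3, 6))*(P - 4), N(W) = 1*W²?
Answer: 287296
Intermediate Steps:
N(W) = W²
Z(P) = (1 + P)*(-4 + P) (Z(P) = (P + 1)*(P - 4) = (1 + P)*(-4 + P))
(Z((-5 + 1)*(-5 - 1)) + N(-6))² = ((-4 + ((-5 + 1)*(-5 - 1))² - 3*(-5 + 1)*(-5 - 1)) + (-6)²)² = ((-4 + (-4*(-6))² - (-12)*(-6)) + 36)² = ((-4 + 24² - 3*24) + 36)² = ((-4 + 576 - 72) + 36)² = (500 + 36)² = 536² = 287296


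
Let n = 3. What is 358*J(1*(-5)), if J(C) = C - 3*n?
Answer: -5012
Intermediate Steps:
J(C) = -9 + C (J(C) = C - 3*3 = C - 9 = -9 + C)
358*J(1*(-5)) = 358*(-9 + 1*(-5)) = 358*(-9 - 5) = 358*(-14) = -5012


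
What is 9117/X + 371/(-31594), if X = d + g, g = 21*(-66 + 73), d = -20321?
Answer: -73881763/159344339 ≈ -0.46366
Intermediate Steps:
g = 147 (g = 21*7 = 147)
X = -20174 (X = -20321 + 147 = -20174)
9117/X + 371/(-31594) = 9117/(-20174) + 371/(-31594) = 9117*(-1/20174) + 371*(-1/31594) = -9117/20174 - 371/31594 = -73881763/159344339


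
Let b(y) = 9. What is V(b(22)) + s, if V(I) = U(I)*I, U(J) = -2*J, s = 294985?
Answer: 294823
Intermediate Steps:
V(I) = -2*I**2 (V(I) = (-2*I)*I = -2*I**2)
V(b(22)) + s = -2*9**2 + 294985 = -2*81 + 294985 = -162 + 294985 = 294823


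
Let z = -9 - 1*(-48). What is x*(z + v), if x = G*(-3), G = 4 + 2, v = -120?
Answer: 1458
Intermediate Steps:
z = 39 (z = -9 + 48 = 39)
G = 6
x = -18 (x = 6*(-3) = -18)
x*(z + v) = -18*(39 - 120) = -18*(-81) = 1458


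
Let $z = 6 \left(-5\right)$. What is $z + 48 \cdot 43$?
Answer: $2034$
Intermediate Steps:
$z = -30$
$z + 48 \cdot 43 = -30 + 48 \cdot 43 = -30 + 2064 = 2034$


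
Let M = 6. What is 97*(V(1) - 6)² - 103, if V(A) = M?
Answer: -103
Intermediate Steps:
V(A) = 6
97*(V(1) - 6)² - 103 = 97*(6 - 6)² - 103 = 97*0² - 103 = 97*0 - 103 = 0 - 103 = -103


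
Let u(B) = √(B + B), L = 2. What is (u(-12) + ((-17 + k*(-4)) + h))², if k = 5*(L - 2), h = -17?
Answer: 1132 - 136*I*√6 ≈ 1132.0 - 333.13*I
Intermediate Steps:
u(B) = √2*√B (u(B) = √(2*B) = √2*√B)
k = 0 (k = 5*(2 - 2) = 5*0 = 0)
(u(-12) + ((-17 + k*(-4)) + h))² = (√2*√(-12) + ((-17 + 0*(-4)) - 17))² = (√2*(2*I*√3) + ((-17 + 0) - 17))² = (2*I*√6 + (-17 - 17))² = (2*I*√6 - 34)² = (-34 + 2*I*√6)²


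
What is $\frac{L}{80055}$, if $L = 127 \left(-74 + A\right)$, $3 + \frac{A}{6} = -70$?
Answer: $- \frac{65024}{80055} \approx -0.81224$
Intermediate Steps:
$A = -438$ ($A = -18 + 6 \left(-70\right) = -18 - 420 = -438$)
$L = -65024$ ($L = 127 \left(-74 - 438\right) = 127 \left(-512\right) = -65024$)
$\frac{L}{80055} = - \frac{65024}{80055}$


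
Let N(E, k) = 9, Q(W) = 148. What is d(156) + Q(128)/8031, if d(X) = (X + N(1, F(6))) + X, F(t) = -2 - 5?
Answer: 2578099/8031 ≈ 321.02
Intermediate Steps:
F(t) = -7
d(X) = 9 + 2*X (d(X) = (X + 9) + X = (9 + X) + X = 9 + 2*X)
d(156) + Q(128)/8031 = (9 + 2*156) + 148/8031 = (9 + 312) + 148*(1/8031) = 321 + 148/8031 = 2578099/8031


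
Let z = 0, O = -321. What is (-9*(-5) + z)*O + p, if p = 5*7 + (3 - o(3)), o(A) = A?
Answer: -14410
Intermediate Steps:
p = 35 (p = 5*7 + (3 - 1*3) = 35 + (3 - 3) = 35 + 0 = 35)
(-9*(-5) + z)*O + p = (-9*(-5) + 0)*(-321) + 35 = (45 + 0)*(-321) + 35 = 45*(-321) + 35 = -14445 + 35 = -14410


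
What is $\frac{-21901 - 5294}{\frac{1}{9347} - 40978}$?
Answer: $\frac{50838333}{76604273} \approx 0.66365$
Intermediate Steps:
$\frac{-21901 - 5294}{\frac{1}{9347} - 40978} = - \frac{27195}{\frac{1}{9347} - 40978} = - \frac{27195}{- \frac{383021365}{9347}} = \left(-27195\right) \left(- \frac{9347}{383021365}\right) = \frac{50838333}{76604273}$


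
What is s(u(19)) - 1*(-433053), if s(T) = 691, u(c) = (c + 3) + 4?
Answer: 433744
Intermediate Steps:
u(c) = 7 + c (u(c) = (3 + c) + 4 = 7 + c)
s(u(19)) - 1*(-433053) = 691 - 1*(-433053) = 691 + 433053 = 433744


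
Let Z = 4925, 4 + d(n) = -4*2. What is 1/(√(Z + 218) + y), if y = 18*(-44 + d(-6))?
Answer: -1008/1010921 - √5143/1010921 ≈ -0.0010681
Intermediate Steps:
d(n) = -12 (d(n) = -4 - 4*2 = -4 - 8 = -12)
y = -1008 (y = 18*(-44 - 12) = 18*(-56) = -1008)
1/(√(Z + 218) + y) = 1/(√(4925 + 218) - 1008) = 1/(√5143 - 1008) = 1/(-1008 + √5143)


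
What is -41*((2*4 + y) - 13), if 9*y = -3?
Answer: 656/3 ≈ 218.67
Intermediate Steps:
y = -⅓ (y = (⅑)*(-3) = -⅓ ≈ -0.33333)
-41*((2*4 + y) - 13) = -41*((2*4 - ⅓) - 13) = -41*((8 - ⅓) - 13) = -41*(23/3 - 13) = -41*(-16/3) = 656/3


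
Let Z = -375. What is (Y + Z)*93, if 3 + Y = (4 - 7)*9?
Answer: -37665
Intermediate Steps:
Y = -30 (Y = -3 + (4 - 7)*9 = -3 - 3*9 = -3 - 27 = -30)
(Y + Z)*93 = (-30 - 375)*93 = -405*93 = -37665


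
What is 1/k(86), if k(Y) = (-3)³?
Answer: -1/27 ≈ -0.037037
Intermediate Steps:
k(Y) = -27
1/k(86) = 1/(-27) = -1/27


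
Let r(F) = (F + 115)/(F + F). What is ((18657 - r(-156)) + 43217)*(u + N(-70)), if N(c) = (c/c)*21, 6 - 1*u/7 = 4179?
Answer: -93917107655/52 ≈ -1.8061e+9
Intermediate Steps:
u = -29211 (u = 42 - 7*4179 = 42 - 29253 = -29211)
r(F) = (115 + F)/(2*F) (r(F) = (115 + F)/((2*F)) = (115 + F)*(1/(2*F)) = (115 + F)/(2*F))
N(c) = 21 (N(c) = 1*21 = 21)
((18657 - r(-156)) + 43217)*(u + N(-70)) = ((18657 - (115 - 156)/(2*(-156))) + 43217)*(-29211 + 21) = ((18657 - (-1)*(-41)/(2*156)) + 43217)*(-29190) = ((18657 - 1*41/312) + 43217)*(-29190) = ((18657 - 41/312) + 43217)*(-29190) = (5820943/312 + 43217)*(-29190) = (19304647/312)*(-29190) = -93917107655/52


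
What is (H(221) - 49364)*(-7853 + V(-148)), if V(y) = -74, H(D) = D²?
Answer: 4145821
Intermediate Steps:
(H(221) - 49364)*(-7853 + V(-148)) = (221² - 49364)*(-7853 - 74) = (48841 - 49364)*(-7927) = -523*(-7927) = 4145821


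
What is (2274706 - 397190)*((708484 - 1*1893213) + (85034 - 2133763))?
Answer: -6070869130328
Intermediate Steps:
(2274706 - 397190)*((708484 - 1*1893213) + (85034 - 2133763)) = 1877516*((708484 - 1893213) - 2048729) = 1877516*(-1184729 - 2048729) = 1877516*(-3233458) = -6070869130328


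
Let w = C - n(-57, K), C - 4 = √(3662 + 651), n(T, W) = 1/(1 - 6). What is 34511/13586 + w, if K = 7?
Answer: 457861/67930 + √4313 ≈ 72.414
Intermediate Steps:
n(T, W) = -⅕ (n(T, W) = 1/(-5) = -⅕)
C = 4 + √4313 (C = 4 + √(3662 + 651) = 4 + √4313 ≈ 69.673)
w = 21/5 + √4313 (w = (4 + √4313) - 1*(-⅕) = (4 + √4313) + ⅕ = 21/5 + √4313 ≈ 69.873)
34511/13586 + w = 34511/13586 + (21/5 + √4313) = 457861/67930 + √4313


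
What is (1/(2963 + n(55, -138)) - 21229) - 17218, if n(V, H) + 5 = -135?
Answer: -108535880/2823 ≈ -38447.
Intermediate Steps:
n(V, H) = -140 (n(V, H) = -5 - 135 = -140)
(1/(2963 + n(55, -138)) - 21229) - 17218 = (1/(2963 - 140) - 21229) - 17218 = (1/2823 - 21229) - 17218 = -59929466/2823 - 17218 = -108535880/2823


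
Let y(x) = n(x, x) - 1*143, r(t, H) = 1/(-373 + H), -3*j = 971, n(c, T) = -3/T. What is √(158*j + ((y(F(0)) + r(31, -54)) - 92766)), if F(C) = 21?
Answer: I*√236377935381/1281 ≈ 379.54*I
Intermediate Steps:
j = -971/3 (j = -⅓*971 = -971/3 ≈ -323.67)
y(x) = -143 - 3/x (y(x) = -3/x - 1*143 = -3/x - 143 = -143 - 3/x)
√(158*j + ((y(F(0)) + r(31, -54)) - 92766)) = √(158*(-971/3) + (((-143 - 3/21) + 1/(-373 - 54)) - 92766)) = √(-153418/3 + (((-143 - 3*1/21) + 1/(-427)) - 92766)) = √(-153418/3 + (((-143 - ⅐) - 1/427) - 92766)) = √(-153418/3 + ((-1002/7 - 1/427) - 92766)) = √(-153418/3 + (-61123/427 - 92766)) = √(-153418/3 - 39672205/427) = √(-184526101/1281) = I*√236377935381/1281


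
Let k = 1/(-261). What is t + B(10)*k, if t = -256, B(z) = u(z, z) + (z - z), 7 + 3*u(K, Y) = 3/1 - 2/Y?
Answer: -334073/1305 ≈ -255.99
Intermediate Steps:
u(K, Y) = -4/3 - 2/(3*Y) (u(K, Y) = -7/3 + (3/1 - 2/Y)/3 = -7/3 + (3*1 - 2/Y)/3 = -7/3 + (3 - 2/Y)/3 = -7/3 + (1 - 2/(3*Y)) = -4/3 - 2/(3*Y))
k = -1/261 ≈ -0.0038314
B(z) = 2*(-1 - 2*z)/(3*z) (B(z) = 2*(-1 - 2*z)/(3*z) + (z - z) = 2*(-1 - 2*z)/(3*z) + 0 = 2*(-1 - 2*z)/(3*z))
t + B(10)*k = -256 + ((⅔)*(-1 - 2*10)/10)*(-1/261) = -256 + ((⅔)*(⅒)*(-1 - 20))*(-1/261) = -256 + ((⅔)*(⅒)*(-21))*(-1/261) = -256 - 7/5*(-1/261) = -256 + 7/1305 = -334073/1305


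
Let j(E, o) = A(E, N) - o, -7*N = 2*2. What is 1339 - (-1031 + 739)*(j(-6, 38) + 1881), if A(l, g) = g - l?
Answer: 3787561/7 ≈ 5.4108e+5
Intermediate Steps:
N = -4/7 (N = -2*2/7 = -⅐*4 = -4/7 ≈ -0.57143)
j(E, o) = -4/7 - E - o (j(E, o) = (-4/7 - E) - o = -4/7 - E - o)
1339 - (-1031 + 739)*(j(-6, 38) + 1881) = 1339 - (-1031 + 739)*((-4/7 - 1*(-6) - 1*38) + 1881) = 1339 - (-292)*((-4/7 + 6 - 38) + 1881) = 1339 - (-292)*(-228/7 + 1881) = 1339 - (-292)*12939/7 = 1339 - 1*(-3778188/7) = 1339 + 3778188/7 = 3787561/7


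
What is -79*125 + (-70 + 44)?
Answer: -9901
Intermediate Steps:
-79*125 + (-70 + 44) = -9875 - 26 = -9901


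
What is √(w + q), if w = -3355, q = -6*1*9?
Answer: I*√3409 ≈ 58.387*I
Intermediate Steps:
q = -54 (q = -6*9 = -54)
√(w + q) = √(-3355 - 54) = √(-3409) = I*√3409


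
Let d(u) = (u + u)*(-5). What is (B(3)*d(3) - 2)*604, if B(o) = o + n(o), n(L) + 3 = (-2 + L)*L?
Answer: -55568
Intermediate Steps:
n(L) = -3 + L*(-2 + L) (n(L) = -3 + (-2 + L)*L = -3 + L*(-2 + L))
B(o) = -3 + o² - o (B(o) = o + (-3 + o² - 2*o) = -3 + o² - o)
d(u) = -10*u (d(u) = (2*u)*(-5) = -10*u)
(B(3)*d(3) - 2)*604 = ((-3 + 3² - 1*3)*(-10*3) - 2)*604 = ((-3 + 9 - 3)*(-30) - 2)*604 = (3*(-30) - 2)*604 = (-90 - 2)*604 = -92*604 = -55568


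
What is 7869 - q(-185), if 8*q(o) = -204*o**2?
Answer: 1761213/2 ≈ 8.8061e+5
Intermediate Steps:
q(o) = -51*o**2/2 (q(o) = (-204*o**2)/8 = -51*o**2/2)
7869 - q(-185) = 7869 - (-51)*(-185)**2/2 = 7869 - (-51)*34225/2 = 7869 - 1*(-1745475/2) = 7869 + 1745475/2 = 1761213/2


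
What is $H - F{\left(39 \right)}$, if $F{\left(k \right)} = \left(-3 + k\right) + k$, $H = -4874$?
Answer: $-4949$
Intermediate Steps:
$F{\left(k \right)} = -3 + 2 k$
$H - F{\left(39 \right)} = -4874 - \left(-3 + 2 \cdot 39\right) = -4874 - \left(-3 + 78\right) = -4874 - 75 = -4949$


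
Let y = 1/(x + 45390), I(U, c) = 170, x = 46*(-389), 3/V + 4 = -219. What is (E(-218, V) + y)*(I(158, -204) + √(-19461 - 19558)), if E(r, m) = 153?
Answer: 357585565/13748 + 4206889*I*√39019/27496 ≈ 26010.0 + 30222.0*I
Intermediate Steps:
V = -3/223 (V = 3/(-4 - 219) = 3/(-223) = 3*(-1/223) = -3/223 ≈ -0.013453)
x = -17894
y = 1/27496 (y = 1/(-17894 + 45390) = 1/27496 ≈ 3.6369e-5)
(E(-218, V) + y)*(I(158, -204) + √(-19461 - 19558)) = (153 + 1/27496)*(170 + √(-19461 - 19558)) = 4206889*(170 + √(-39019))/27496 = 4206889*(170 + I*√39019)/27496 = 357585565/13748 + 4206889*I*√39019/27496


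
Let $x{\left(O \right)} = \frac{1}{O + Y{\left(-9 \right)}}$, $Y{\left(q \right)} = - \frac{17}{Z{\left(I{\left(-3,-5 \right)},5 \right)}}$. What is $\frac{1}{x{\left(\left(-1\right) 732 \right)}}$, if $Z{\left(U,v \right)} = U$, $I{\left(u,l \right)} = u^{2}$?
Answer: $- \frac{6605}{9} \approx -733.89$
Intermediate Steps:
$Y{\left(q \right)} = - \frac{17}{9}$ ($Y{\left(q \right)} = - \frac{17}{\left(-3\right)^{2}} = - \frac{17}{9}$)
$x{\left(O \right)} = \frac{1}{- \frac{17}{9} + O}$ ($x{\left(O \right)} = \frac{1}{O - \frac{17}{9}} = \frac{1}{- \frac{17}{9} + O}$)
$\frac{1}{x{\left(\left(-1\right) 732 \right)}} = \frac{1}{9 \frac{1}{-17 + 9 \left(\left(-1\right) 732\right)}} = \frac{1}{9 \frac{1}{-17 + 9 \left(-732\right)}} = \frac{1}{9 \frac{1}{-17 - 6588}} = \frac{1}{9 \frac{1}{-6605}} = \frac{1}{9 \left(- \frac{1}{6605}\right)} = \frac{1}{- \frac{9}{6605}} = - \frac{6605}{9}$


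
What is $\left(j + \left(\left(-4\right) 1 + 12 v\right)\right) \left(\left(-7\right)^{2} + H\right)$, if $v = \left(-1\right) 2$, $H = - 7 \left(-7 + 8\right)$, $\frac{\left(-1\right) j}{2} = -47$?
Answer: $2772$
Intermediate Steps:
$j = 94$ ($j = \left(-2\right) \left(-47\right) = 94$)
$H = -7$ ($H = \left(-7\right) 1 = -7$)
$v = -2$
$\left(j + \left(\left(-4\right) 1 + 12 v\right)\right) \left(\left(-7\right)^{2} + H\right) = \left(94 + \left(\left(-4\right) 1 + 12 \left(-2\right)\right)\right) \left(\left(-7\right)^{2} - 7\right) = \left(94 - 28\right) \left(49 - 7\right) = \left(94 - 28\right) 42 = 66 \cdot 42 = 2772$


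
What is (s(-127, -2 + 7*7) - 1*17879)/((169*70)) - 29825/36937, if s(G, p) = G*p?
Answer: -616851663/218482355 ≈ -2.8233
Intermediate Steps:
(s(-127, -2 + 7*7) - 1*17879)/((169*70)) - 29825/36937 = (-127*(-2 + 7*7) - 1*17879)/((169*70)) - 29825/36937 = (-127*(-2 + 49) - 17879)/11830 - 29825*1/36937 = (-127*47 - 17879)*(1/11830) - 29825/36937 = (-5969 - 17879)*(1/11830) - 29825/36937 = -23848*1/11830 - 29825/36937 = -11924/5915 - 29825/36937 = -616851663/218482355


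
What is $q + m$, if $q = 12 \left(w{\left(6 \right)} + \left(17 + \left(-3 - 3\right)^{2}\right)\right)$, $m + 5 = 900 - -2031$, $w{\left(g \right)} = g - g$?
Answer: $3562$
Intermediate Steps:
$w{\left(g \right)} = 0$
$m = 2926$ ($m = -5 + \left(900 - -2031\right) = -5 + \left(900 + 2031\right) = -5 + 2931 = 2926$)
$q = 636$ ($q = 12 \left(0 + \left(17 + \left(-3 - 3\right)^{2}\right)\right) = 12 \left(0 + \left(17 + \left(-6\right)^{2}\right)\right) = 12 \left(0 + \left(17 + 36\right)\right) = 12 \left(0 + 53\right) = 12 \cdot 53 = 636$)
$q + m = 636 + 2926 = 3562$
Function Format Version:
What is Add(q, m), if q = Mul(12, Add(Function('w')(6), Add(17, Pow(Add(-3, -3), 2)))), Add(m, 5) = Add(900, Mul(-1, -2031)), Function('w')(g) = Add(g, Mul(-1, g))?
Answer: 3562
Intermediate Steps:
Function('w')(g) = 0
m = 2926 (m = Add(-5, Add(900, Mul(-1, -2031))) = Add(-5, Add(900, 2031)) = Add(-5, 2931) = 2926)
q = 636 (q = Mul(12, Add(0, Add(17, Pow(Add(-3, -3), 2)))) = Mul(12, Add(0, Add(17, Pow(-6, 2)))) = Mul(12, Add(0, Add(17, 36))) = Mul(12, Add(0, 53)) = Mul(12, 53) = 636)
Add(q, m) = Add(636, 2926) = 3562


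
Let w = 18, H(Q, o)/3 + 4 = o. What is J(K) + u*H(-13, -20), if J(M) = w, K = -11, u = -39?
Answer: 2826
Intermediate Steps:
H(Q, o) = -12 + 3*o
J(M) = 18
J(K) + u*H(-13, -20) = 18 - 39*(-12 + 3*(-20)) = 18 - 39*(-12 - 60) = 18 - 39*(-72) = 18 + 2808 = 2826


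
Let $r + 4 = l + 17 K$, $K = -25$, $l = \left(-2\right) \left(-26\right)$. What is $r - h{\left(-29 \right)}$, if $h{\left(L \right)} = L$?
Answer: $-348$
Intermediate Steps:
$l = 52$
$r = -377$ ($r = -4 + \left(52 + 17 \left(-25\right)\right) = -4 + \left(52 - 425\right) = -4 - 373 = -377$)
$r - h{\left(-29 \right)} = -377 - -29 = -377 + 29 = -348$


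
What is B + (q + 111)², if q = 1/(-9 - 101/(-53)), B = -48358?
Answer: -5099188119/141376 ≈ -36068.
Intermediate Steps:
q = -53/376 (q = 1/(-9 - 101*(-1/53)) = 1/(-9 + 101/53) = 1/(-376/53) = -53/376 ≈ -0.14096)
B + (q + 111)² = -48358 + (-53/376 + 111)² = -48358 + (41683/376)² = -48358 + 1737472489/141376 = -5099188119/141376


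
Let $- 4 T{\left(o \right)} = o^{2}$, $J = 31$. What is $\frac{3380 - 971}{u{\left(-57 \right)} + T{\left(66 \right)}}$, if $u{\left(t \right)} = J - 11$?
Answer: $- \frac{2409}{1069} \approx -2.2535$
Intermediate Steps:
$T{\left(o \right)} = - \frac{o^{2}}{4}$
$u{\left(t \right)} = 20$ ($u{\left(t \right)} = 31 - 11 = 20$)
$\frac{3380 - 971}{u{\left(-57 \right)} + T{\left(66 \right)}} = \frac{3380 - 971}{20 - \frac{66^{2}}{4}} = \frac{2409}{20 - 1089} = \frac{2409}{-1069} = 2409 \left(- \frac{1}{1069}\right) = - \frac{2409}{1069}$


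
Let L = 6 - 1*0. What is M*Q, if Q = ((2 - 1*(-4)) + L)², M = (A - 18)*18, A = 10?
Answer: -20736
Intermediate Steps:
L = 6 (L = 6 + 0 = 6)
M = -144 (M = (10 - 18)*18 = -8*18 = -144)
Q = 144 (Q = ((2 - 1*(-4)) + 6)² = ((2 + 4) + 6)² = (6 + 6)² = 12² = 144)
M*Q = -144*144 = -20736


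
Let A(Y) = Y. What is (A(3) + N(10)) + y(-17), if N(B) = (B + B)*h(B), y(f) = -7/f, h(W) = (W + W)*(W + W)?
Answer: 136058/17 ≈ 8003.4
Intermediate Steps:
h(W) = 4*W² (h(W) = (2*W)*(2*W) = 4*W²)
N(B) = 8*B³ (N(B) = (B + B)*(4*B²) = (2*B)*(4*B²) = 8*B³)
(A(3) + N(10)) + y(-17) = (3 + 8*10³) - 7/(-17) = (3 + 8*1000) - 7*(-1/17) = (3 + 8000) + 7/17 = 8003 + 7/17 = 136058/17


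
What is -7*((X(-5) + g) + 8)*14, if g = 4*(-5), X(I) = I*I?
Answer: -1274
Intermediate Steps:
X(I) = I²
g = -20
-7*((X(-5) + g) + 8)*14 = -7*(((-5)² - 20) + 8)*14 = -7*((25 - 20) + 8)*14 = -7*(5 + 8)*14 = -7*13*14 = -91*14 = -1274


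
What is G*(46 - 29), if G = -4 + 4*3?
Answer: 136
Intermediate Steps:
G = 8 (G = -4 + 12 = 8)
G*(46 - 29) = 8*(46 - 29) = 8*17 = 136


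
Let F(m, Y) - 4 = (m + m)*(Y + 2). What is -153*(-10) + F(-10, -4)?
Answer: 1574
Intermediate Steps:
F(m, Y) = 4 + 2*m*(2 + Y) (F(m, Y) = 4 + (m + m)*(Y + 2) = 4 + (2*m)*(2 + Y) = 4 + 2*m*(2 + Y))
-153*(-10) + F(-10, -4) = -153*(-10) + (4 + 4*(-10) + 2*(-4)*(-10)) = 1530 + (4 - 40 + 80) = 1530 + 44 = 1574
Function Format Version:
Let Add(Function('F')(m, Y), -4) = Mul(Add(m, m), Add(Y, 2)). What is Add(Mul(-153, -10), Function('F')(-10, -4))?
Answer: 1574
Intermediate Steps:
Function('F')(m, Y) = Add(4, Mul(2, m, Add(2, Y))) (Function('F')(m, Y) = Add(4, Mul(Add(m, m), Add(Y, 2))) = Add(4, Mul(Mul(2, m), Add(2, Y))) = Add(4, Mul(2, m, Add(2, Y))))
Add(Mul(-153, -10), Function('F')(-10, -4)) = Add(Mul(-153, -10), Add(4, Mul(4, -10), Mul(2, -4, -10))) = Add(1530, Add(4, -40, 80)) = Add(1530, 44) = 1574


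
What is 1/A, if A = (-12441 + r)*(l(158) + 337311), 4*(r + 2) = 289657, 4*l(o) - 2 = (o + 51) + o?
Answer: 16/323751914505 ≈ 4.9421e-11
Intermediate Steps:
l(o) = 53/4 + o/2 (l(o) = ½ + ((o + 51) + o)/4 = ½ + ((51 + o) + o)/4 = ½ + (51 + 2*o)/4 = ½ + (51/4 + o/2) = 53/4 + o/2)
r = 289649/4 (r = -2 + (¼)*289657 = -2 + 289657/4 = 289649/4 ≈ 72412.)
A = 323751914505/16 (A = (-12441 + 289649/4)*((53/4 + (½)*158) + 337311) = 239885*((53/4 + 79) + 337311)/4 = 239885*(369/4 + 337311)/4 = (239885/4)*(1349613/4) = 323751914505/16 ≈ 2.0235e+10)
1/A = 1/(323751914505/16) = 16/323751914505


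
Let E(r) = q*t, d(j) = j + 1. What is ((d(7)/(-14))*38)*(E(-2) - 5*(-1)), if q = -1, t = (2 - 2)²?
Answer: -760/7 ≈ -108.57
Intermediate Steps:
t = 0 (t = 0² = 0)
d(j) = 1 + j
E(r) = 0 (E(r) = -1*0 = 0)
((d(7)/(-14))*38)*(E(-2) - 5*(-1)) = (((1 + 7)/(-14))*38)*(0 - 5*(-1)) = ((8*(-1/14))*38)*(0 + 5) = -4/7*38*5 = -152/7*5 = -760/7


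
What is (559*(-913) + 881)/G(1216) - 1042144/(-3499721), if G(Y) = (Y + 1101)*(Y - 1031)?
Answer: -1336349038526/1500137908045 ≈ -0.89082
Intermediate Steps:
G(Y) = (-1031 + Y)*(1101 + Y) (G(Y) = (1101 + Y)*(-1031 + Y) = (-1031 + Y)*(1101 + Y))
(559*(-913) + 881)/G(1216) - 1042144/(-3499721) = (559*(-913) + 881)/(-1135131 + 1216**2 + 70*1216) - 1042144/(-3499721) = (-510367 + 881)/(-1135131 + 1478656 + 85120) - 1042144*(-1/3499721) = -509486/428645 + 1042144/3499721 = -1336349038526/1500137908045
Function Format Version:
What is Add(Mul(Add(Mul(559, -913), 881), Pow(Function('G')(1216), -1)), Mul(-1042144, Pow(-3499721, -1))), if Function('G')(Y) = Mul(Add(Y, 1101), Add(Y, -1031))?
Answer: Rational(-1336349038526, 1500137908045) ≈ -0.89082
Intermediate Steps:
Function('G')(Y) = Mul(Add(-1031, Y), Add(1101, Y)) (Function('G')(Y) = Mul(Add(1101, Y), Add(-1031, Y)) = Mul(Add(-1031, Y), Add(1101, Y)))
Add(Mul(Add(Mul(559, -913), 881), Pow(Function('G')(1216), -1)), Mul(-1042144, Pow(-3499721, -1))) = Add(Mul(Add(Mul(559, -913), 881), Pow(Add(-1135131, Pow(1216, 2), Mul(70, 1216)), -1)), Mul(-1042144, Pow(-3499721, -1))) = Add(Mul(Add(-510367, 881), Pow(Add(-1135131, 1478656, 85120), -1)), Mul(-1042144, Rational(-1, 3499721))) = Add(Mul(-509486, Pow(428645, -1)), Rational(1042144, 3499721)) = Add(Mul(-509486, Rational(1, 428645)), Rational(1042144, 3499721)) = Add(Rational(-509486, 428645), Rational(1042144, 3499721)) = Rational(-1336349038526, 1500137908045)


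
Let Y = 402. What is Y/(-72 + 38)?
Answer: -201/17 ≈ -11.824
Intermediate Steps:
Y/(-72 + 38) = 402/(-72 + 38) = 402/(-34) = -1/34*402 = -201/17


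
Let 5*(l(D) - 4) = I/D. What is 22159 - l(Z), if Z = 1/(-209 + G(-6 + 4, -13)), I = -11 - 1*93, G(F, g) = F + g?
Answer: 87479/5 ≈ 17496.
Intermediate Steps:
I = -104 (I = -11 - 93 = -104)
Z = -1/224 (Z = 1/(-209 + ((-6 + 4) - 13)) = 1/(-209 + (-2 - 13)) = 1/(-209 - 15) = 1/(-224) = -1/224 ≈ -0.0044643)
l(D) = 4 - 104/(5*D) (l(D) = 4 + (-104/D)/5 = 4 - 104/(5*D))
22159 - l(Z) = 22159 - (4 - 104/(5*(-1/224))) = 22159 - (4 - 104/5*(-224)) = 22159 - (4 + 23296/5) = 22159 - 1*23316/5 = 22159 - 23316/5 = 87479/5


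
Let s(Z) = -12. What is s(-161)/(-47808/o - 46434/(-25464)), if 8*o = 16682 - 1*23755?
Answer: -360213744/1677915163 ≈ -0.21468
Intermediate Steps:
o = -7073/8 (o = (16682 - 1*23755)/8 = (16682 - 23755)/8 = (1/8)*(-7073) = -7073/8 ≈ -884.13)
s(-161)/(-47808/o - 46434/(-25464)) = -12/(-47808/(-7073/8) - 46434/(-25464)) = -12/(-47808*(-8/7073) - 46434*(-1/25464)) = -12/(382464/7073 + 7739/4244) = -12/1677915163/30017812 = -12*30017812/1677915163 = -360213744/1677915163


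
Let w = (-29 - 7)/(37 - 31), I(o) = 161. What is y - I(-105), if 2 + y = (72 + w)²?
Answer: 4193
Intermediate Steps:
w = -6 (w = -36/6 = -36*⅙ = -6)
y = 4354 (y = -2 + (72 - 6)² = -2 + 66² = -2 + 4356 = 4354)
y - I(-105) = 4354 - 1*161 = 4354 - 161 = 4193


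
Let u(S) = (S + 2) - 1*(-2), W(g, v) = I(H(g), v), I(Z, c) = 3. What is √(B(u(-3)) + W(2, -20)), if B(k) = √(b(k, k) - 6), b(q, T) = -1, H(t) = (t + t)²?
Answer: √(3 + I*√7) ≈ 1.8708 + 0.70711*I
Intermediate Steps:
H(t) = 4*t² (H(t) = (2*t)² = 4*t²)
W(g, v) = 3
u(S) = 4 + S (u(S) = (2 + S) + 2 = 4 + S)
B(k) = I*√7 (B(k) = √(-1 - 6) = √(-7) = I*√7)
√(B(u(-3)) + W(2, -20)) = √(I*√7 + 3) = √(3 + I*√7)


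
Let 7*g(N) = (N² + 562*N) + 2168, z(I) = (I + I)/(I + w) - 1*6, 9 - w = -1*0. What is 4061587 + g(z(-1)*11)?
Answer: 454389857/112 ≈ 4.0571e+6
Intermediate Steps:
w = 9 (w = 9 - (-1)*0 = 9 - 1*0 = 9 + 0 = 9)
z(I) = -6 + 2*I/(9 + I) (z(I) = (I + I)/(I + 9) - 1*6 = (2*I)/(9 + I) - 6 = 2*I/(9 + I) - 6 = -6 + 2*I/(9 + I))
g(N) = 2168/7 + N²/7 + 562*N/7 (g(N) = ((N² + 562*N) + 2168)/7 = (2168 + N² + 562*N)/7 = 2168/7 + N²/7 + 562*N/7)
4061587 + g(z(-1)*11) = 4061587 + (2168/7 + ((2*(-27 - 2*(-1))/(9 - 1))*11)²/7 + 562*((2*(-27 - 2*(-1))/(9 - 1))*11)/7) = 4061587 + (2168/7 + ((2*(-27 + 2)/8)*11)²/7 + 562*((2*(-27 + 2)/8)*11)/7) = 4061587 + (2168/7 + ((2*(⅛)*(-25))*11)²/7 + 562*((2*(⅛)*(-25))*11)/7) = 4061587 + (2168/7 + (-25/4*11)²/7 + 562*(-25/4*11)/7) = 4061587 + (2168/7 + (-275/4)²/7 + (562/7)*(-275/4)) = 4061587 + (2168/7 + (⅐)*(75625/16) - 77275/14) = 4061587 + (2168/7 + 75625/112 - 77275/14) = 4061587 - 507887/112 = 454389857/112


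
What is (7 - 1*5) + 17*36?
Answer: 614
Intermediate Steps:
(7 - 1*5) + 17*36 = (7 - 5) + 612 = 2 + 612 = 614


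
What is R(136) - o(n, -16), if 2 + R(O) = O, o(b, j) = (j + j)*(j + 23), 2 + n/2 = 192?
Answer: 358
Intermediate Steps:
n = 380 (n = -4 + 2*192 = -4 + 384 = 380)
o(b, j) = 2*j*(23 + j) (o(b, j) = (2*j)*(23 + j) = 2*j*(23 + j))
R(O) = -2 + O
R(136) - o(n, -16) = (-2 + 136) - 2*(-16)*(23 - 16) = 134 - 2*(-16)*7 = 134 - 1*(-224) = 134 + 224 = 358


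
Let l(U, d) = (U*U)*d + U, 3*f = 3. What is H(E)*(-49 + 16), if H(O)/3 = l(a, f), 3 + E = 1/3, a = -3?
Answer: -594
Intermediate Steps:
E = -8/3 (E = -3 + 1/3 = -3 + ⅓ = -8/3 ≈ -2.6667)
f = 1 (f = (⅓)*3 = 1)
l(U, d) = U + d*U² (l(U, d) = U²*d + U = d*U² + U = U + d*U²)
H(O) = 18 (H(O) = 3*(-3*(1 - 3*1)) = 3*(-3*(1 - 3)) = 3*(-3*(-2)) = 3*6 = 18)
H(E)*(-49 + 16) = 18*(-49 + 16) = 18*(-33) = -594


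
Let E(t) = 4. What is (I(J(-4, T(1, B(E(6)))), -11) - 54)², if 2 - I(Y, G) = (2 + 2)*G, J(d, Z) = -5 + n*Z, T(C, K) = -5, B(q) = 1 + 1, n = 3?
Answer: 64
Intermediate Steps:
B(q) = 2
J(d, Z) = -5 + 3*Z
I(Y, G) = 2 - 4*G (I(Y, G) = 2 - (2 + 2)*G = 2 - 4*G)
(I(J(-4, T(1, B(E(6)))), -11) - 54)² = ((2 - 4*(-11)) - 54)² = ((2 + 44) - 54)² = (46 - 54)² = (-8)² = 64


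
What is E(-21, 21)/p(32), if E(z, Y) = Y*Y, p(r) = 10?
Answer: 441/10 ≈ 44.100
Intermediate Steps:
E(z, Y) = Y**2
E(-21, 21)/p(32) = 21**2/10 = 441*(1/10) = 441/10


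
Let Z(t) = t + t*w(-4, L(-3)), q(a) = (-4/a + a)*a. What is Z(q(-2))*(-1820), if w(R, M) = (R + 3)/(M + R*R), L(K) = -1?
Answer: 0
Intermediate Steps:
w(R, M) = (3 + R)/(M + R²)
q(a) = a*(a - 4/a) (q(a) = (a - 4/a)*a = a*(a - 4/a))
Z(t) = 14*t/15 (Z(t) = t + t*((3 - 4)/(-1 + (-4)²)) = t + t*(-1/(-1 + 16)) = t + t*(-1/15) = t - t/15 = 14*t/15)
Z(q(-2))*(-1820) = (14*(-4 + (-2)²)/15)*(-1820) = (14*(-4 + 4)/15)*(-1820) = ((14/15)*0)*(-1820) = 0*(-1820) = 0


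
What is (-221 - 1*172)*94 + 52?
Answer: -36890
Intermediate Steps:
(-221 - 1*172)*94 + 52 = (-221 - 172)*94 + 52 = -393*94 + 52 = -36942 + 52 = -36890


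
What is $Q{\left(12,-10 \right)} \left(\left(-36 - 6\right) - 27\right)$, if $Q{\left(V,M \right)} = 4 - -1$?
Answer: $-345$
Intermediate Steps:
$Q{\left(V,M \right)} = 5$ ($Q{\left(V,M \right)} = 4 + 1 = 5$)
$Q{\left(12,-10 \right)} \left(\left(-36 - 6\right) - 27\right) = 5 \left(\left(-36 - 6\right) - 27\right) = 5 \left(-42 - 27\right) = 5 \left(-69\right) = -345$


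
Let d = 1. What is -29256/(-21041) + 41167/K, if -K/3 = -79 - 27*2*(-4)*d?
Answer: -16116427/163167 ≈ -98.773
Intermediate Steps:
K = -411 (K = -3*(-79 - 27*2*(-4)) = -3*(-79 - (-216)) = -3*(-79 - 27*(-8)) = -3*(-79 + 216) = -3*137 = -411)
-29256/(-21041) + 41167/K = -29256/(-21041) + 41167/(-411) = -29256*(-1/21041) + 41167*(-1/411) = 552/397 - 41167/411 = -16116427/163167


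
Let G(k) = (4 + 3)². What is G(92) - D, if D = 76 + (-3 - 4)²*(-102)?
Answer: 4971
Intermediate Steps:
G(k) = 49 (G(k) = 7² = 49)
D = -4922 (D = 76 + (-7)²*(-102) = 76 + 49*(-102) = 76 - 4998 = -4922)
G(92) - D = 49 - 1*(-4922) = 49 + 4922 = 4971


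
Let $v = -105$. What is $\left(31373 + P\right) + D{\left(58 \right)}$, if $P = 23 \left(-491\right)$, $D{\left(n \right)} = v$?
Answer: $19975$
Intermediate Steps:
$D{\left(n \right)} = -105$
$P = -11293$
$\left(31373 + P\right) + D{\left(58 \right)} = \left(31373 - 11293\right) - 105 = 20080 - 105 = 19975$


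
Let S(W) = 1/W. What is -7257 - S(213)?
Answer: -1545742/213 ≈ -7257.0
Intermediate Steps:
-7257 - S(213) = -7257 - 1/213 = -1545742/213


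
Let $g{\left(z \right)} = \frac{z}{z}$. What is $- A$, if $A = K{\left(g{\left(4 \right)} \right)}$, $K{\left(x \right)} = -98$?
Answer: $98$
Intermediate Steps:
$g{\left(z \right)} = 1$
$A = -98$
$- A = \left(-1\right) \left(-98\right) = 98$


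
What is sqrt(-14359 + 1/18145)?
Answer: I*sqrt(4727571859830)/18145 ≈ 119.83*I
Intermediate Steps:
sqrt(-14359 + 1/18145) = sqrt(-260544054/18145) = I*sqrt(4727571859830)/18145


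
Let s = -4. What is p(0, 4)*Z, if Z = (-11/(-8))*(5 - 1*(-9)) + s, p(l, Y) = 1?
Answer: 61/4 ≈ 15.250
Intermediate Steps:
Z = 61/4 (Z = (-11/(-8))*(5 - 1*(-9)) - 4 = (-11*(-⅛))*(5 + 9) - 4 = (11/8)*14 - 4 = 77/4 - 4 = 61/4 ≈ 15.250)
p(0, 4)*Z = 1*(61/4) = 61/4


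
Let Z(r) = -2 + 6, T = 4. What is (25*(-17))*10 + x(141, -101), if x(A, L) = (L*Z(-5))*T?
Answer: -5866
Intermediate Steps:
Z(r) = 4
x(A, L) = 16*L (x(A, L) = (L*4)*4 = (4*L)*4 = 16*L)
(25*(-17))*10 + x(141, -101) = (25*(-17))*10 + 16*(-101) = -425*10 - 1616 = -4250 - 1616 = -5866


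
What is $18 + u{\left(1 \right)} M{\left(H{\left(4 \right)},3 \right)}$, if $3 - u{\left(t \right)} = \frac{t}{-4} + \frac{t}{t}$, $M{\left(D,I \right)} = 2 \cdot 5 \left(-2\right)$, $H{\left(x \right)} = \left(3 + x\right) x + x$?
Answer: $-27$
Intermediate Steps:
$H{\left(x \right)} = x + x \left(3 + x\right)$ ($H{\left(x \right)} = x \left(3 + x\right) + x = x + x \left(3 + x\right)$)
$M{\left(D,I \right)} = -20$ ($M{\left(D,I \right)} = 10 \left(-2\right) = -20$)
$u{\left(t \right)} = 2 + \frac{t}{4}$ ($u{\left(t \right)} = 3 - \left(\frac{t}{-4} + \frac{t}{t}\right) = 3 - \left(t \left(- \frac{1}{4}\right) + 1\right) = 3 - \left(- \frac{t}{4} + 1\right) = 3 - \left(1 - \frac{t}{4}\right) = 3 + \left(-1 + \frac{t}{4}\right) = 2 + \frac{t}{4}$)
$18 + u{\left(1 \right)} M{\left(H{\left(4 \right)},3 \right)} = 18 + \left(2 + \frac{1}{4} \cdot 1\right) \left(-20\right) = 18 + \left(2 + \frac{1}{4}\right) \left(-20\right) = 18 + \frac{9}{4} \left(-20\right) = 18 - 45 = -27$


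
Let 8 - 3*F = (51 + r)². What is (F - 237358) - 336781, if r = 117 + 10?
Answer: -1754093/3 ≈ -5.8470e+5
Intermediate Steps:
r = 127
F = -31676/3 (F = 8/3 - (51 + 127)²/3 = 8/3 - ⅓*178² = 8/3 - ⅓*31684 = 8/3 - 31684/3 = -31676/3 ≈ -10559.)
(F - 237358) - 336781 = (-31676/3 - 237358) - 336781 = -743750/3 - 336781 = -1754093/3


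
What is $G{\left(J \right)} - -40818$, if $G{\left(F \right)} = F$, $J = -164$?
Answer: $40654$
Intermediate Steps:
$G{\left(J \right)} - -40818 = -164 - -40818 = -164 + 40818 = 40654$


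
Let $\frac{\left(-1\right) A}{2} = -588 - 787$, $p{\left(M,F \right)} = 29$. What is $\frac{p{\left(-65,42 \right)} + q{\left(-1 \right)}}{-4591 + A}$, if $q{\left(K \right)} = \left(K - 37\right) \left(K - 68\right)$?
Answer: $- \frac{2651}{1841} \approx -1.44$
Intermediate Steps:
$A = 2750$ ($A = - 2 \left(-588 - 787\right) = \left(-2\right) \left(-1375\right) = 2750$)
$q{\left(K \right)} = \left(-68 + K\right) \left(-37 + K\right)$ ($q{\left(K \right)} = \left(-37 + K\right) \left(-68 + K\right) = \left(-68 + K\right) \left(-37 + K\right)$)
$\frac{p{\left(-65,42 \right)} + q{\left(-1 \right)}}{-4591 + A} = \frac{29 + \left(2516 + \left(-1\right)^{2} - -105\right)}{-4591 + 2750} = \frac{29 + \left(2516 + 1 + 105\right)}{-1841} = \left(29 + 2622\right) \left(- \frac{1}{1841}\right) = 2651 \left(- \frac{1}{1841}\right) = - \frac{2651}{1841}$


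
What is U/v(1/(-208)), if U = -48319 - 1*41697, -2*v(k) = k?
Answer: -37446656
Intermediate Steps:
v(k) = -k/2
U = -90016 (U = -48319 - 41697 = -90016)
U/v(1/(-208)) = -90016/((-½/(-208))) = -90016/((-½*(-1/208))) = -90016/1/416 = -90016*416 = -37446656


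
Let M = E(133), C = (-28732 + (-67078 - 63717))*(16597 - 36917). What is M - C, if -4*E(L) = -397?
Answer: -12966354163/4 ≈ -3.2416e+9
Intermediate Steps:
C = 3241588640 (C = (-28732 - 130795)*(-20320) = -159527*(-20320) = 3241588640)
E(L) = 397/4 (E(L) = -¼*(-397) = 397/4)
M = 397/4 ≈ 99.250
M - C = 397/4 - 1*3241588640 = 397/4 - 3241588640 = -12966354163/4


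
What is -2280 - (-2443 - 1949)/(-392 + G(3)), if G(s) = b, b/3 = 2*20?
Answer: -78069/34 ≈ -2296.1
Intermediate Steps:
b = 120 (b = 3*(2*20) = 3*40 = 120)
G(s) = 120
-2280 - (-2443 - 1949)/(-392 + G(3)) = -2280 - (-2443 - 1949)/(-392 + 120) = -2280 - (-4392)/(-272) = -2280 - (-4392)*(-1)/272 = -2280 - 1*549/34 = -2280 - 549/34 = -78069/34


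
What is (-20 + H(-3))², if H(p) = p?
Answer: 529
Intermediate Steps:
(-20 + H(-3))² = (-20 - 3)² = (-23)² = 529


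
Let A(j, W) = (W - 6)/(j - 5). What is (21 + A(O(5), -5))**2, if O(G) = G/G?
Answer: 9025/16 ≈ 564.06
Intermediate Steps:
O(G) = 1
A(j, W) = (-6 + W)/(-5 + j)
(21 + A(O(5), -5))**2 = (21 + (-6 - 5)/(-5 + 1))**2 = (21 - 11/(-4))**2 = (21 - 1/4*(-11))**2 = (21 + 11/4)**2 = (95/4)**2 = 9025/16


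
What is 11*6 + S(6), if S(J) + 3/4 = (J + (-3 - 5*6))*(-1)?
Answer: 369/4 ≈ 92.250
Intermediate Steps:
S(J) = 129/4 - J (S(J) = -3/4 + (J + (-3 - 5*6))*(-1) = -3/4 + (J + (-3 - 30))*(-1) = -3/4 + (J - 33)*(-1) = -3/4 + (-33 + J)*(-1) = -3/4 + (33 - J) = 129/4 - J)
11*6 + S(6) = 11*6 + (129/4 - 1*6) = 66 + (129/4 - 6) = 66 + 105/4 = 369/4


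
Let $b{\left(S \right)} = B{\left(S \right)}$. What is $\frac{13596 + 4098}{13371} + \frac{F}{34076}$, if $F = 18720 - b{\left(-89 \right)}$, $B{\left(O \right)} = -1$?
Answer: $\frac{284419745}{151876732} \approx 1.8727$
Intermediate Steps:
$b{\left(S \right)} = -1$
$F = 18721$ ($F = 18720 - -1 = 18720 + 1 = 18721$)
$\frac{13596 + 4098}{13371} + \frac{F}{34076} = \frac{13596 + 4098}{13371} + \frac{18721}{34076} = 17694 \cdot \frac{1}{13371} + 18721 \cdot \frac{1}{34076} = \frac{5898}{4457} + \frac{18721}{34076} = \frac{284419745}{151876732}$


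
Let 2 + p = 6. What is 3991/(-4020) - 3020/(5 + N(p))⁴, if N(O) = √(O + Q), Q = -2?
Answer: -12395277031/1124960820 + 1630800*√2/279841 ≈ -2.7769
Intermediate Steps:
p = 4 (p = -2 + 6 = 4)
N(O) = √(-2 + O) (N(O) = √(O - 2) = √(-2 + O))
3991/(-4020) - 3020/(5 + N(p))⁴ = 3991/(-4020) - 3020/(5 + √(-2 + 4))⁴ = 3991*(-1/4020) - 3020/(5 + √2)⁴ = -3991/4020 - 3020/(5 + √2)⁴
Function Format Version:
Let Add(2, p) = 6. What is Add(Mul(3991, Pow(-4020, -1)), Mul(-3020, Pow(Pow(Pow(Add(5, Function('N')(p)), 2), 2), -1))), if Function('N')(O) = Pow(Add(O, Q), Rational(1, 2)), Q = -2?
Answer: Add(Rational(-12395277031, 1124960820), Mul(Rational(1630800, 279841), Pow(2, Rational(1, 2)))) ≈ -2.7769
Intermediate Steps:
p = 4 (p = Add(-2, 6) = 4)
Function('N')(O) = Pow(Add(-2, O), Rational(1, 2)) (Function('N')(O) = Pow(Add(O, -2), Rational(1, 2)) = Pow(Add(-2, O), Rational(1, 2)))
Add(Mul(3991, Pow(-4020, -1)), Mul(-3020, Pow(Pow(Pow(Add(5, Function('N')(p)), 2), 2), -1))) = Add(Mul(3991, Pow(-4020, -1)), Mul(-3020, Pow(Pow(Pow(Add(5, Pow(Add(-2, 4), Rational(1, 2))), 2), 2), -1))) = Add(Mul(3991, Rational(-1, 4020)), Mul(-3020, Pow(Pow(Pow(Add(5, Pow(2, Rational(1, 2))), 2), 2), -1))) = Add(Rational(-3991, 4020), Mul(-3020, Pow(Pow(Add(5, Pow(2, Rational(1, 2))), 4), -1))) = Add(Rational(-3991, 4020), Mul(-3020, Pow(Add(5, Pow(2, Rational(1, 2))), -4)))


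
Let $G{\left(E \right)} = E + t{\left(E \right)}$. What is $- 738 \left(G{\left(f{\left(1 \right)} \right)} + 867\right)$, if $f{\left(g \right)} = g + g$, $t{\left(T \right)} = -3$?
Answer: $-639108$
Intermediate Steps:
$f{\left(g \right)} = 2 g$
$G{\left(E \right)} = -3 + E$ ($G{\left(E \right)} = E - 3 = -3 + E$)
$- 738 \left(G{\left(f{\left(1 \right)} \right)} + 867\right) = - 738 \left(\left(-3 + 2 \cdot 1\right) + 867\right) = - 738 \left(\left(-3 + 2\right) + 867\right) = - 738 \left(-1 + 867\right) = \left(-738\right) 866 = -639108$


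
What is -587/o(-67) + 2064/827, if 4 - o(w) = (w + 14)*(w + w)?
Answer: 15135721/5870046 ≈ 2.5785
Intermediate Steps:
o(w) = 4 - 2*w*(14 + w) (o(w) = 4 - (w + 14)*(w + w) = 4 - (14 + w)*2*w = 4 - 2*w*(14 + w))
-587/o(-67) + 2064/827 = -587/(4 - 28*(-67) - 2*(-67)²) + 2064/827 = -587/(4 + 1876 - 2*4489) + 2064*(1/827) = -587/(4 + 1876 - 8978) + 2064/827 = -587/(-7098) + 2064/827 = -587*(-1/7098) + 2064/827 = 587/7098 + 2064/827 = 15135721/5870046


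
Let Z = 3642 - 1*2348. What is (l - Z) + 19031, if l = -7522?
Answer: 10215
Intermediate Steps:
Z = 1294 (Z = 3642 - 2348 = 1294)
(l - Z) + 19031 = (-7522 - 1*1294) + 19031 = (-7522 - 1294) + 19031 = -8816 + 19031 = 10215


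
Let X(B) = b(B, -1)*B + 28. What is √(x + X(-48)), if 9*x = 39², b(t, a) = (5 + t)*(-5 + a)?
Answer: I*√12187 ≈ 110.39*I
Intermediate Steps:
b(t, a) = (-5 + a)*(5 + t)
X(B) = 28 + B*(-30 - 6*B) (X(B) = (-25 - 5*B + 5*(-1) - B)*B + 28 = (-25 - 5*B - 5 - B)*B + 28 = (-30 - 6*B)*B + 28 = B*(-30 - 6*B) + 28 = 28 + B*(-30 - 6*B))
x = 169 (x = (⅑)*39² = (⅑)*1521 = 169)
√(x + X(-48)) = √(169 + (28 - 6*(-48)*(5 - 48))) = √(169 + (28 - 6*(-48)*(-43))) = √(169 + (28 - 12384)) = √(169 - 12356) = √(-12187) = I*√12187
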